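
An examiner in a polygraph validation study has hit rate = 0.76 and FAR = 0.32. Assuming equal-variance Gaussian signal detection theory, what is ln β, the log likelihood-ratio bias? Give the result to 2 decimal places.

ln β = -0.14

z(0.76) = 0.706, z(0.32) = -0.468
ln β = −½·[z(H)² − z(FA)²] = −0.5 × (0.498 − 0.219) = -0.1395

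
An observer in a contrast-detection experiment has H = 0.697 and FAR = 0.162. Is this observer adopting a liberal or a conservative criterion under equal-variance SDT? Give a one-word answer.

z(H) = 0.516, z(FA) = -0.986
c = −½·(z(H) + z(FA)) = 0.235
c > 0 → conservative criterion (biased toward responding “no”).

conservative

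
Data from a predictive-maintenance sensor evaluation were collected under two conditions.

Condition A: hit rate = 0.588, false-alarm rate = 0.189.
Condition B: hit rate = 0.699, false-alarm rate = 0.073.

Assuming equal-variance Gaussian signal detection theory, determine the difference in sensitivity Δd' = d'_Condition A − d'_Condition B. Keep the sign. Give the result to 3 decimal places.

Condition A: z(0.588) = 0.2224, z(0.189) = -0.8816, d' = 1.1040
Condition B: z(0.699) = 0.5215, z(0.073) = -1.4538, d' = 1.9753
Δd' = d'_Condition A − d'_Condition B = 1.1040 − 1.9753 = -0.8713
Condition B has the higher sensitivity.

Δd' = -0.871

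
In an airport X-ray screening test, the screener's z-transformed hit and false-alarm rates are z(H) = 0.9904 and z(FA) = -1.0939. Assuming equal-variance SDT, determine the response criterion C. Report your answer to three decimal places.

C = 0.052

c = −½·[z(H) + z(FA)] = −½·(0.9904 + (-1.0939)) = 0.05175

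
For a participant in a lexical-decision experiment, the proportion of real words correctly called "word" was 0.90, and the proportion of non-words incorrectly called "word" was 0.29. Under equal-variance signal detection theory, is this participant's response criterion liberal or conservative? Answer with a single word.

liberal

z(H) = 1.282, z(FA) = -0.553
c = −½·(z(H) + z(FA)) = -0.3645
c < 0 → liberal criterion (biased toward responding “yes”).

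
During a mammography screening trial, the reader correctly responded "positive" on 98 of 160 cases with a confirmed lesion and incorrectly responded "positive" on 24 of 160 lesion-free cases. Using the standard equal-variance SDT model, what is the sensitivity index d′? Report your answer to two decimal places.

d′ = 1.32

H = 98/160 = 0.6125
FA = 24/160 = 0.1500
z(H) = z(0.6125) = 0.2858
z(FA) = z(0.1500) = -1.0364
d' = z(H) − z(FA) = 0.2858 − (-1.0364) = 1.3222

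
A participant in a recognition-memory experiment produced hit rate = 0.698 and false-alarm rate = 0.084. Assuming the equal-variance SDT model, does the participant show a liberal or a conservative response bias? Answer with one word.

z(H) = 0.519, z(FA) = -1.379
c = −½·(z(H) + z(FA)) = 0.430
c > 0 → conservative criterion (biased toward responding “no”).

conservative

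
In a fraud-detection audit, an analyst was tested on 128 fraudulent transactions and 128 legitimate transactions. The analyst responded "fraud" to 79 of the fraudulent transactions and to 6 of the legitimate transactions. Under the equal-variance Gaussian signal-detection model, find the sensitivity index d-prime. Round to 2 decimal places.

d-prime = 1.97

H = 79/128 = 0.6172
FA = 6/128 = 0.0469
z(H) = z(0.6172) = 0.298
z(FA) = z(0.0469) = -1.676
d' = z(H) − z(FA) = 0.298 − (-1.676) = 1.974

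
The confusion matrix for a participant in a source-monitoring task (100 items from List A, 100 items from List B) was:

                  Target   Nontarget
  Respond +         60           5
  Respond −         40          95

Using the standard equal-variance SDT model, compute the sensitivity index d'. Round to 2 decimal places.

H = 60/100 = 0.6000
FA = 5/100 = 0.0500
z(H) = z(0.6000) = 0.253
z(FA) = z(0.0500) = -1.645
d' = z(H) − z(FA) = 0.253 − (-1.645) = 1.898

d' = 1.90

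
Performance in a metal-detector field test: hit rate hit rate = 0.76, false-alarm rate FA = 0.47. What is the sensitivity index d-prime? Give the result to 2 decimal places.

z(0.76) = 0.706, z(0.47) = -0.075
d' = z(H) − z(FA) = 0.706 − (-0.075) = 0.781

d-prime = 0.78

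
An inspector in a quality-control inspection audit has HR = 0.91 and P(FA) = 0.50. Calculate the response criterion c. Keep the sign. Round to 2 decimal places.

z(0.91) = 1.341, z(0.50) = 0.000
c = −½·[z(H) + z(FA)] = −0.5 × (1.341 + 0.000) = -0.6705
c < 0: the inspector has a liberal response bias.

c = -0.67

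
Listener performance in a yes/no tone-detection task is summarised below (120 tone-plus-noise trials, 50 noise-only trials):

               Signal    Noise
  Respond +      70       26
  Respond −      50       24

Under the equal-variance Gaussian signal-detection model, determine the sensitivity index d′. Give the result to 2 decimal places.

d′ = 0.16

H = 70/120 = 0.5833
FA = 26/50 = 0.5200
z(0.5833) = 0.2103, z(0.5200) = 0.0502
d' = z(H) − z(FA) = 0.2103 − 0.0502 = 0.1601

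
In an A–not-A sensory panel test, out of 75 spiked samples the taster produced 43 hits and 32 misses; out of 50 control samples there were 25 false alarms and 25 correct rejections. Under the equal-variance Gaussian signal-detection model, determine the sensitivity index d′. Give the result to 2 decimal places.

H = 43/75 = 0.5733
FA = 25/50 = 0.5000
z(0.5733) = 0.1848, z(0.5000) = 0.0000
d' = z(H) − z(FA) = 0.1848 − 0.0000 = 0.1848

d′ = 0.18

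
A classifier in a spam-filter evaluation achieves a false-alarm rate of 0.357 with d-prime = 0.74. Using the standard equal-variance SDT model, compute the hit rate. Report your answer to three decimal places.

z(false-alarm rate) = z(0.357) = -0.3665
z(H) = z(FA) + d' = -0.3665 + 0.74 = 0.3735
hit rate = Φ(0.3735) = 0.6456

hit rate = 0.646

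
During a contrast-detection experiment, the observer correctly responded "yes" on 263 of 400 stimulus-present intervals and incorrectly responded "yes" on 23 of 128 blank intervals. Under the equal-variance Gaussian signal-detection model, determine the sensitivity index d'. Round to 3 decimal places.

H = 263/400 = 0.6575
FA = 23/128 = 0.1797
Φ⁻¹(H) = 0.4056
Φ⁻¹(FA) = -0.9165
d' = z(H) − z(FA) = 0.4056 − (-0.9165) = 1.3221

d' = 1.322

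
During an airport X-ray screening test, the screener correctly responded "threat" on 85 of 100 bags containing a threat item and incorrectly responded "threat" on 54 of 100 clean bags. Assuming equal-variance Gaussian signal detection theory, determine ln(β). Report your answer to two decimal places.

H = 85/100 = 0.8500
FA = 54/100 = 0.5400
Φ⁻¹(H) = 1.036
Φ⁻¹(FA) = 0.100
ln β = −½·[z(H)² − z(FA)²] = −0.5 × (1.073 − 0.010) = -0.5315

ln β = -0.53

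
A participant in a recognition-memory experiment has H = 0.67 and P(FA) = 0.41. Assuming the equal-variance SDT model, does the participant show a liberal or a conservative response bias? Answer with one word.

z(H) = 0.440, z(FA) = -0.228
c = −½·(z(H) + z(FA)) = -0.106
c < 0 → liberal criterion (biased toward responding “yes”).

liberal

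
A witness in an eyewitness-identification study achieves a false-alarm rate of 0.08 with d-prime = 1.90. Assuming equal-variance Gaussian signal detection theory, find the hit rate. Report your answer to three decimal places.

hit rate = 0.690

z(false-alarm rate) = z(0.08) = -1.4051
z(H) = z(FA) + d' = -1.4051 + 1.90 = 0.4949
hit rate = Φ(0.4949) = 0.6897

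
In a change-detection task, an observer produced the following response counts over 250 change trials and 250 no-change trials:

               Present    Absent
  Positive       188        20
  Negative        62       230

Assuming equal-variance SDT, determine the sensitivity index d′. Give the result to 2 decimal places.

d′ = 2.09

H = 188/250 = 0.7520
FA = 20/250 = 0.0800
z(H) = z(0.7520) = 0.681
z(FA) = z(0.0800) = -1.405
d' = z(H) − z(FA) = 0.681 − (-1.405) = 2.086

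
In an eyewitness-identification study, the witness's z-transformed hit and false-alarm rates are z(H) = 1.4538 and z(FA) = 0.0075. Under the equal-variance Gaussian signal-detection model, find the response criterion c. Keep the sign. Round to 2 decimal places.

c = −½·[z(H) + z(FA)] = −½·(1.4538 + 0.0075) = -0.73065

c = -0.73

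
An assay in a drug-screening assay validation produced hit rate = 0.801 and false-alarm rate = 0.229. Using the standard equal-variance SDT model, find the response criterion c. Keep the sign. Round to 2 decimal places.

c = -0.05

z(H) = 0.845
z(FA) = -0.742
c = −½·[z(H) + z(FA)] = −0.5 × (0.845 + (-0.742)) = -0.0515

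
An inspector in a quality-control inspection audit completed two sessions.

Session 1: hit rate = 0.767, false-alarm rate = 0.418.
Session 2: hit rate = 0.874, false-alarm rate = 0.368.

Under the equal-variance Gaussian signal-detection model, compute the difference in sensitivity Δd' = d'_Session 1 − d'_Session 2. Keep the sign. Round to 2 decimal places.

Δd' = -0.55

Session 1: z(0.767) = 0.729, z(0.418) = -0.207, d' = 0.936
Session 2: z(0.874) = 1.146, z(0.368) = -0.337, d' = 1.483
Δd' = d'_Session 1 − d'_Session 2 = 0.936 − 1.483 = -0.547
Session 2 has the higher sensitivity.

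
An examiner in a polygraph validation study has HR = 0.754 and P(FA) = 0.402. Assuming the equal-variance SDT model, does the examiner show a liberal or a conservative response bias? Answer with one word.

liberal

z(H) = 0.687, z(FA) = -0.248
c = −½·(z(H) + z(FA)) = -0.2195
c < 0 → liberal criterion (biased toward responding “yes”).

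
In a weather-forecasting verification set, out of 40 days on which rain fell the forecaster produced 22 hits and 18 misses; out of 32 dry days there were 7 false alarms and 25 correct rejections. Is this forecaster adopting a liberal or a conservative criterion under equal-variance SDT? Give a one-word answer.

conservative

z(H) = 0.126, z(FA) = -0.776
c = −½·(z(H) + z(FA)) = 0.325
c > 0 → conservative criterion (biased toward responding “no”).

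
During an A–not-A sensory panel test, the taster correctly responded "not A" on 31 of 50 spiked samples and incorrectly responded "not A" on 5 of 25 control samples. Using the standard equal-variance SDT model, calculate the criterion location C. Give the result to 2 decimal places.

H = 31/50 = 0.6200
FA = 5/25 = 0.2000
Φ⁻¹(H) = Φ⁻¹(0.6200) = 0.3055
Φ⁻¹(FA) = Φ⁻¹(0.2000) = -0.8416
c = −½·[z(H) + z(FA)] = −0.5 × (0.3055 + (-0.8416)) = 0.26805

C = 0.27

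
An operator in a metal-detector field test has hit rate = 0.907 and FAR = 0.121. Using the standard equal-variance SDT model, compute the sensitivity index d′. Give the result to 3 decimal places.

d′ = 2.493

z(H) = z(0.907) = 1.3225
z(FA) = z(0.121) = -1.1700
d' = z(H) − z(FA) = 1.3225 − (-1.1700) = 2.4925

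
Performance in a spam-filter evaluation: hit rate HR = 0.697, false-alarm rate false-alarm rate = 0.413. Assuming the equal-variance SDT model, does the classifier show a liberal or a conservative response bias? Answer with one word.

liberal

z(H) = 0.516, z(FA) = -0.220
c = −½·(z(H) + z(FA)) = -0.148
c < 0 → liberal criterion (biased toward responding “yes”).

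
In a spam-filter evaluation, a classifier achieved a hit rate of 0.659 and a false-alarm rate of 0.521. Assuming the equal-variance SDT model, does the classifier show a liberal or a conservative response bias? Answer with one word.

z(H) = 0.410, z(FA) = 0.053
c = −½·(z(H) + z(FA)) = -0.2315
c < 0 → liberal criterion (biased toward responding “yes”).

liberal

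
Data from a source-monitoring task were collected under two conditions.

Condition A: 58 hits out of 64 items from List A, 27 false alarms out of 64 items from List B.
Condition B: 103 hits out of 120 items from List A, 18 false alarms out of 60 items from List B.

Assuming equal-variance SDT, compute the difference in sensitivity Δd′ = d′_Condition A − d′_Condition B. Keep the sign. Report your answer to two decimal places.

Condition A: z(0.9062) = 1.318, z(0.4219) = -0.197, d' = 1.515
Condition B: z(0.8583) = 1.073, z(0.3000) = -0.524, d' = 1.597
Δd' = d'_Condition A − d'_Condition B = 1.515 − 1.597 = -0.082
Condition B has the higher sensitivity.

Δd′ = -0.08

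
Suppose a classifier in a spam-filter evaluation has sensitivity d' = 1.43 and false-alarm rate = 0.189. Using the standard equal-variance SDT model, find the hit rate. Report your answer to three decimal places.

z(false-alarm rate) = z(0.189) = -0.8816
z(H) = z(FA) + d' = -0.8816 + 1.43 = 0.5484
hit rate = Φ(0.5484) = 0.7083

hit rate = 0.708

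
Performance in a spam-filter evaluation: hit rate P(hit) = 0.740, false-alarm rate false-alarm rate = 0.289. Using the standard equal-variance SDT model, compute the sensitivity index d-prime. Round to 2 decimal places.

d-prime = 1.20

z(H) = z(0.740) = 0.6433
z(FA) = z(0.289) = -0.5563
d' = z(H) − z(FA) = 0.6433 − (-0.5563) = 1.1996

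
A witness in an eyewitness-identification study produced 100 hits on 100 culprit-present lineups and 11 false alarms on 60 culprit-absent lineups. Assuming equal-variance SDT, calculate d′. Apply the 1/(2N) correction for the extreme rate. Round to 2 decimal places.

d′ = 3.48

The hit rate is 100/100 = 1, so apply the 1/(2N) correction: H → 1 − 1/(2·100) = 0.99500.
z(H) = z(0.99500) = 2.576
z(FA) = z(0.18333) = -0.903
d' = 2.576 − (-0.903) = 3.479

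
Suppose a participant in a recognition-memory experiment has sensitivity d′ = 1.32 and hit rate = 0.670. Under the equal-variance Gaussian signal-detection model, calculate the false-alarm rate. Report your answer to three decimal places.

z(hit rate) = z(0.670) = 0.4399
z(FA) = z(H) − d' = 0.4399 − 1.32 = -0.8801
false-alarm rate = Φ(-0.8801) = 0.1894

false-alarm rate = 0.189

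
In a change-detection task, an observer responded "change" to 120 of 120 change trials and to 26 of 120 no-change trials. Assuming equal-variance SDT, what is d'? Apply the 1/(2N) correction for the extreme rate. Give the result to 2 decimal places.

d' = 3.42

The hit rate is 120/120 = 1, so apply the 1/(2N) correction: H → 1 − 1/(2·120) = 0.99583.
z(H) = z(0.99583) = 2.638
z(FA) = z(0.21667) = -0.783
d' = 2.638 − (-0.783) = 3.421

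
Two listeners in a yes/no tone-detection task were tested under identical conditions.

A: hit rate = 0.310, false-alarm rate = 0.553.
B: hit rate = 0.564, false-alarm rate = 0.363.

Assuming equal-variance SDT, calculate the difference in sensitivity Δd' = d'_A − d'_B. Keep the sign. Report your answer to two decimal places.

A: z(0.310) = -0.496, z(0.553) = 0.133, d' = -0.629
B: z(0.564) = 0.161, z(0.363) = -0.350, d' = 0.511
Δd' = d'_A − d'_B = -0.629 − 0.511 = -1.140
B has the higher sensitivity.

Δd' = -1.14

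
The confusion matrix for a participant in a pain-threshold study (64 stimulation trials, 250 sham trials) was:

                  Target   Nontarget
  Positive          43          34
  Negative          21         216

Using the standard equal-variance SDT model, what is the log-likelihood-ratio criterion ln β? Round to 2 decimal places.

H = 43/64 = 0.6719
FA = 34/250 = 0.1360
Φ⁻¹(H) = Φ⁻¹(0.6719) = 0.445
Φ⁻¹(FA) = Φ⁻¹(0.1360) = -1.098
ln β = −½·[z(H)² − z(FA)²] = −0.5 × (0.198 − 1.206) = 0.504

ln β = 0.50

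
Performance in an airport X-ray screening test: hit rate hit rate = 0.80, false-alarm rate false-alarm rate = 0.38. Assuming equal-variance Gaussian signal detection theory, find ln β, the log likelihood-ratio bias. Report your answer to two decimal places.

ln β = -0.31

z(0.80) = 0.842, z(0.38) = -0.305
ln β = −½·[z(H)² − z(FA)²] = −0.5 × (0.709 − 0.093) = -0.308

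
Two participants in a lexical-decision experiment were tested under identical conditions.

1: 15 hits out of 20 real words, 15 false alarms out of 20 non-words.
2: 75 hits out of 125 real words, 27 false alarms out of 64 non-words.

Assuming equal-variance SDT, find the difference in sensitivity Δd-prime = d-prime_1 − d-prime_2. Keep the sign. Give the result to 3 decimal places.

Δd-prime = -0.450

1: z(0.7500) = 0.6745, z(0.7500) = 0.6745, d' = 0.0000
2: z(0.6000) = 0.2533, z(0.4219) = -0.1970, d' = 0.4503
Δd' = d'_1 − d'_2 = 0.0000 − 0.4503 = -0.4503
2 has the higher sensitivity.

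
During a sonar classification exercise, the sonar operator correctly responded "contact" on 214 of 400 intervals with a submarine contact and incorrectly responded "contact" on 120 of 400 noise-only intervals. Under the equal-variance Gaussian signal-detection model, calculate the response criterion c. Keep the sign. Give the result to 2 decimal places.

H = 214/400 = 0.5350
FA = 120/400 = 0.3000
z(0.5350) = 0.088, z(0.3000) = -0.524
c = −½·[z(H) + z(FA)] = −0.5 × (0.088 + (-0.524)) = 0.218

c = 0.22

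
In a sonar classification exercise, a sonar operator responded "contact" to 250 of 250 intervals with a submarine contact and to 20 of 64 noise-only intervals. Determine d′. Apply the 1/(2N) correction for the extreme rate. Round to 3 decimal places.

The hit rate is 250/250 = 1, so apply the 1/(2N) correction: H → 1 − 1/(2·250) = 0.99800.
z(H) = z(0.99800) = 2.8782
z(FA) = z(0.31250) = -0.4888
d' = 2.8782 − (-0.4888) = 3.3670

d′ = 3.367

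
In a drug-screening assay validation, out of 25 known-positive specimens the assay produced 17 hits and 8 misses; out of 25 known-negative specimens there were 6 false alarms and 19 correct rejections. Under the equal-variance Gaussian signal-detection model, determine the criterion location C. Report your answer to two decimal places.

H = 17/25 = 0.6800
FA = 6/25 = 0.2400
z(0.6800) = 0.4677, z(0.2400) = -0.7063
c = −½·[z(H) + z(FA)] = −0.5 × (0.4677 + (-0.7063)) = 0.1193
c > 0: the assay has a conservative response bias.

C = 0.12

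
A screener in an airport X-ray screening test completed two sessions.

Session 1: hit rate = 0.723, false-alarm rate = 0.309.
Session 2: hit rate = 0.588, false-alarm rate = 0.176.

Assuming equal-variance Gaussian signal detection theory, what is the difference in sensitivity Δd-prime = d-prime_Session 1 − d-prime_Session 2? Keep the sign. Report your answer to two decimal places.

Δd-prime = -0.06

Session 1: z(0.723) = 0.592, z(0.309) = -0.499, d' = 1.091
Session 2: z(0.588) = 0.222, z(0.176) = -0.931, d' = 1.153
Δd' = d'_Session 1 − d'_Session 2 = 1.091 − 1.153 = -0.062
Session 2 has the higher sensitivity.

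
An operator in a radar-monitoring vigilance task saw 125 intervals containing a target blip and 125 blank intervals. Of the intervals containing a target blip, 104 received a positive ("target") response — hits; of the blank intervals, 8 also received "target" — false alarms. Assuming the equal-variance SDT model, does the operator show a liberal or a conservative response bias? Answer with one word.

conservative

z(H) = 0.962, z(FA) = -1.522
c = −½·(z(H) + z(FA)) = 0.280
c > 0 → conservative criterion (biased toward responding “no”).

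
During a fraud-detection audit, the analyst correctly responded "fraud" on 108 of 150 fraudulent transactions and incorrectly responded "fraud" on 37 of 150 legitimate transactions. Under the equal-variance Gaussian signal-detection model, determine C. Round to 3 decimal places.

C = 0.051

H = 108/150 = 0.7200
FA = 37/150 = 0.2467
z(H) = 0.5828
z(FA) = -0.6849
c = −½·[z(H) + z(FA)] = −0.5 × (0.5828 + (-0.6849)) = 0.05105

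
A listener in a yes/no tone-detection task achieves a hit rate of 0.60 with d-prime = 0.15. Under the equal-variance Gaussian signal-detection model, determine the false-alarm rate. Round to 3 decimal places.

false-alarm rate = 0.541

z(hit rate) = z(0.60) = 0.2533
z(FA) = z(H) − d' = 0.2533 − 0.15 = 0.1033
false-alarm rate = Φ(0.1033) = 0.5411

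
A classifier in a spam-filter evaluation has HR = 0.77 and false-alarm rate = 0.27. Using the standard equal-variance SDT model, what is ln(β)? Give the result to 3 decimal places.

ln β = -0.085

z(H) = z(0.77) = 0.7388
z(FA) = z(0.27) = -0.6128
ln β = −½·[z(H)² − z(FA)²] = −0.5 × (0.5458 − 0.3755) = -0.08515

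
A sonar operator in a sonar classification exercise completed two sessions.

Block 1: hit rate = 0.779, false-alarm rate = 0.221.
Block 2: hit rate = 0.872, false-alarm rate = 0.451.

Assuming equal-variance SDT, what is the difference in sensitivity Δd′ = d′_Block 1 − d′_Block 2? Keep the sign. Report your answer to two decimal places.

Δd′ = 0.28

Block 1: z(0.779) = 0.769, z(0.221) = -0.769, d' = 1.538
Block 2: z(0.872) = 1.136, z(0.451) = -0.123, d' = 1.259
Δd' = d'_Block 1 − d'_Block 2 = 1.538 − 1.259 = 0.279
Block 1 has the higher sensitivity.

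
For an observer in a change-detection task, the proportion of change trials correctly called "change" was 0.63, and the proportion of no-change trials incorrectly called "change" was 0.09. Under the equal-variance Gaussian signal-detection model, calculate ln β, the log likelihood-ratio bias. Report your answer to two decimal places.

ln β = 0.84

Φ⁻¹(0.63) = 0.332, Φ⁻¹(0.09) = -1.341
ln β = −½·[z(H)² − z(FA)²] = −0.5 × (0.110 − 1.798) = 0.844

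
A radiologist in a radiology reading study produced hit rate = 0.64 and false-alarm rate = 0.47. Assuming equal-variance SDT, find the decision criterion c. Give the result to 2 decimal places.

c = -0.14

z(H) = z(0.64) = 0.3585
z(FA) = z(0.47) = -0.0753
c = −½·[z(H) + z(FA)] = −0.5 × (0.3585 + (-0.0753)) = -0.1416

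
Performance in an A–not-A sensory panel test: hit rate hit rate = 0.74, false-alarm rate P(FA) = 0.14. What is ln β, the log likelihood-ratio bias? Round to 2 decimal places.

ln β = 0.38

Φ⁻¹(H) = Φ⁻¹(0.74) = 0.643
Φ⁻¹(FA) = Φ⁻¹(0.14) = -1.080
ln β = −½·[z(H)² − z(FA)²] = −0.5 × (0.413 − 1.166) = 0.3765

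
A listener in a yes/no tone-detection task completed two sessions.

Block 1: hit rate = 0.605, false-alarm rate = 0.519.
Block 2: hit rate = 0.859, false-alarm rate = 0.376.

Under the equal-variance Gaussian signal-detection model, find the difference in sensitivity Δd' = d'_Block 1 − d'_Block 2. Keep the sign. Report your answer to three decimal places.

Block 1: z(0.605) = 0.2663, z(0.519) = 0.0476, d' = 0.2187
Block 2: z(0.859) = 1.0758, z(0.376) = -0.3160, d' = 1.3918
Δd' = d'_Block 1 − d'_Block 2 = 0.2187 − 1.3918 = -1.1731
Block 2 has the higher sensitivity.

Δd' = -1.173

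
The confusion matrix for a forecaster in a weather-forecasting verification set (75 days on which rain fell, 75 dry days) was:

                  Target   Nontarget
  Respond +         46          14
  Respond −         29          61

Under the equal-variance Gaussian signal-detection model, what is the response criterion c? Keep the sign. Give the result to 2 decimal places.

H = 46/75 = 0.6133
FA = 14/75 = 0.1867
Φ⁻¹(H) = Φ⁻¹(0.6133) = 0.2879
Φ⁻¹(FA) = Φ⁻¹(0.1867) = -0.8901
c = −½·[z(H) + z(FA)] = −0.5 × (0.2879 + (-0.8901)) = 0.3011
c > 0: the forecaster has a conservative response bias.

c = 0.30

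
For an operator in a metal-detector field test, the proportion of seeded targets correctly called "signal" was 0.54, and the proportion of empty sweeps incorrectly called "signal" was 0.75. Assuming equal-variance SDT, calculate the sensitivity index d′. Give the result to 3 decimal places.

z(0.54) = 0.1004, z(0.75) = 0.6745
d' = z(H) − z(FA) = 0.1004 − 0.6745 = -0.5741

d′ = -0.574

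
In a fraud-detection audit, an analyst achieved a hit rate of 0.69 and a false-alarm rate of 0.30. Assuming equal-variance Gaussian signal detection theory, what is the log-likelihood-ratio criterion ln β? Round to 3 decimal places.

ln β = 0.015

Φ⁻¹(0.69) = 0.4959, Φ⁻¹(0.30) = -0.5244
ln β = −½·[z(H)² − z(FA)²] = −0.5 × (0.2459 − 0.2750) = 0.01455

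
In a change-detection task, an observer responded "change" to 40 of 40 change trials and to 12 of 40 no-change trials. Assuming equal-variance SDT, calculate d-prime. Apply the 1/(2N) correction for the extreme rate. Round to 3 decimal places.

The hit rate is 40/40 = 1, so apply the 1/(2N) correction: H → 1 − 1/(2·40) = 0.98750.
z(H) = z(0.98750) = 2.2414
z(FA) = z(0.30000) = -0.5244
d' = 2.2414 − (-0.5244) = 2.7658

d-prime = 2.766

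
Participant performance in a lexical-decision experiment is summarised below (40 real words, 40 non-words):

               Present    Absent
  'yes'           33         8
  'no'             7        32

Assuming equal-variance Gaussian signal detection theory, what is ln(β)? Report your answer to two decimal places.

ln β = -0.08

H = 33/40 = 0.8250
FA = 8/40 = 0.2000
z(H) = z(0.8250) = 0.935
z(FA) = z(0.2000) = -0.842
ln β = −½·[z(H)² − z(FA)²] = −0.5 × (0.874 − 0.709) = -0.0825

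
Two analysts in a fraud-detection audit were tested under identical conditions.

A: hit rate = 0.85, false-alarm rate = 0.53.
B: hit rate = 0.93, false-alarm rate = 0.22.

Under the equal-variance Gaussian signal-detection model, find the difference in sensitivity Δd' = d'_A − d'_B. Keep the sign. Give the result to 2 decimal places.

Δd' = -1.29

A: z(0.85) = 1.036, z(0.53) = 0.075, d' = 0.961
B: z(0.93) = 1.476, z(0.22) = -0.772, d' = 2.248
Δd' = d'_A − d'_B = 0.961 − 2.248 = -1.287
B has the higher sensitivity.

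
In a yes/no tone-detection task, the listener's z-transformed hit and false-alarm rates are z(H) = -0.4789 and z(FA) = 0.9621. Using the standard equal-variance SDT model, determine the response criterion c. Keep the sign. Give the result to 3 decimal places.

c = −½·[z(H) + z(FA)] = −½·(-0.4789 + 0.9621) = -0.2416
c < 0: the listener has a liberal response bias.

c = -0.242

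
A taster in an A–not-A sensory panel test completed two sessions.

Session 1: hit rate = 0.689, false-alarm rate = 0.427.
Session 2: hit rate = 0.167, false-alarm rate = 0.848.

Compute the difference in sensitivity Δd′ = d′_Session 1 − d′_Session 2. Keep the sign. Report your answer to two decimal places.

Δd′ = 2.67

Session 1: z(0.689) = 0.493, z(0.427) = -0.184, d' = 0.677
Session 2: z(0.167) = -0.966, z(0.848) = 1.028, d' = -1.994
Δd' = d'_Session 1 − d'_Session 2 = 0.677 − (-1.994) = 2.671
Session 1 has the higher sensitivity.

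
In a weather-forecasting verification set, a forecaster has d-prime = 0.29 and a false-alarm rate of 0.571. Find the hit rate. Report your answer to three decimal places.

hit rate = 0.680

z(false-alarm rate) = z(0.571) = 0.1789
z(H) = z(FA) + d' = 0.1789 + 0.29 = 0.4689
hit rate = Φ(0.4689) = 0.6804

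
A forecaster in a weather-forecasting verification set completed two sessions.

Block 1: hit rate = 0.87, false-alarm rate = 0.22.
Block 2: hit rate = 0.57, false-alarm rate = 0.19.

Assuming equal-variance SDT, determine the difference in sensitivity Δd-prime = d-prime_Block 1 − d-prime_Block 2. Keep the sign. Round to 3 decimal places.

Block 1: z(0.87) = 1.1264, z(0.22) = -0.7722, d' = 1.8986
Block 2: z(0.57) = 0.1764, z(0.19) = -0.8779, d' = 1.0543
Δd' = d'_Block 1 − d'_Block 2 = 1.8986 − 1.0543 = 0.8443
Block 1 has the higher sensitivity.

Δd-prime = 0.844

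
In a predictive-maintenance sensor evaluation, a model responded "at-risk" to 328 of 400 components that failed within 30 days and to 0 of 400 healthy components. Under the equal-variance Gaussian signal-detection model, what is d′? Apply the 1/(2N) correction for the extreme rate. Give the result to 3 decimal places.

d′ = 3.939

The false-alarm rate is 0/400 = 0, so apply the 1/(2N) correction: FA → 1/(2·400) = 0.00125.
z(H) = z(0.82000) = 0.9154
z(FA) = z(0.00125) = -3.0233
d' = 0.9154 − (-3.0233) = 3.9387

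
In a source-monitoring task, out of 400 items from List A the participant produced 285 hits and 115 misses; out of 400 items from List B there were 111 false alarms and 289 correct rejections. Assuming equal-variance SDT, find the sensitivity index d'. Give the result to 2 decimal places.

d' = 1.15

H = 285/400 = 0.7125
FA = 111/400 = 0.2775
z(0.7125) = 0.5607, z(0.2775) = -0.5903
d' = z(H) − z(FA) = 0.5607 − (-0.5903) = 1.1510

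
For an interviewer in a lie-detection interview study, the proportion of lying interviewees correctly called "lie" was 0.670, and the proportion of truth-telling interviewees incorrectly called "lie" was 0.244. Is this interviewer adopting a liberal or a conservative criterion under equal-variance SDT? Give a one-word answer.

conservative

z(H) = 0.440, z(FA) = -0.693
c = −½·(z(H) + z(FA)) = 0.1265
c > 0 → conservative criterion (biased toward responding “no”).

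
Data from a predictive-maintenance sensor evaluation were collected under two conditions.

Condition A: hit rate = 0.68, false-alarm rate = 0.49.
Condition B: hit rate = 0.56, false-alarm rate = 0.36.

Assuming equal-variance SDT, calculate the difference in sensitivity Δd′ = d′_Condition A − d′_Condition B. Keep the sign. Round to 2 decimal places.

Condition A: z(0.68) = 0.468, z(0.49) = -0.025, d' = 0.493
Condition B: z(0.56) = 0.151, z(0.36) = -0.358, d' = 0.509
Δd' = d'_Condition A − d'_Condition B = 0.493 − 0.509 = -0.016
Condition B has the higher sensitivity.

Δd′ = -0.02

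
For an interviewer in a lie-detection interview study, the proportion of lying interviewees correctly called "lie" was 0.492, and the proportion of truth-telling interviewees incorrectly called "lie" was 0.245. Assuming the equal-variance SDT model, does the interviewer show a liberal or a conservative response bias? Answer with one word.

conservative

z(H) = -0.020, z(FA) = -0.690
c = −½·(z(H) + z(FA)) = 0.355
c > 0 → conservative criterion (biased toward responding “no”).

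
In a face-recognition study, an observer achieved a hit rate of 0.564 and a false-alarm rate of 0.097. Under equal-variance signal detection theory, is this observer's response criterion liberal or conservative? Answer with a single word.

z(H) = 0.161, z(FA) = -1.299
c = −½·(z(H) + z(FA)) = 0.569
c > 0 → conservative criterion (biased toward responding “no”).

conservative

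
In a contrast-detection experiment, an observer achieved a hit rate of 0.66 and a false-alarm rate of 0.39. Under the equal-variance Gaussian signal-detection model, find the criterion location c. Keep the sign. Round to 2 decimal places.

z(H) = z(0.66) = 0.4125
z(FA) = z(0.39) = -0.2793
c = −½·[z(H) + z(FA)] = −0.5 × (0.4125 + (-0.2793)) = -0.0666
c < 0: the observer has a liberal response bias.

c = -0.07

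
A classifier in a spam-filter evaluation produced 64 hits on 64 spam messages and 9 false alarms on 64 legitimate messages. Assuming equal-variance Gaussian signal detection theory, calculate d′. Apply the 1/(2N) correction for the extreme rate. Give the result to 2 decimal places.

d′ = 3.50

The hit rate is 64/64 = 1, so apply the 1/(2N) correction: H → 1 − 1/(2·64) = 0.99219.
z(H) = z(0.99219) = 2.418
z(FA) = z(0.14062) = -1.078
d' = 2.418 − (-1.078) = 3.496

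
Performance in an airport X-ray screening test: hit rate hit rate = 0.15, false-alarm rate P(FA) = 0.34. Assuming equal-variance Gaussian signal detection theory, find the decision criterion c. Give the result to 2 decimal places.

c = 0.72

z(H) = z(0.15) = -1.036
z(FA) = z(0.34) = -0.412
c = −½·[z(H) + z(FA)] = −0.5 × (-1.036 + (-0.412)) = 0.724
c > 0: the screener has a conservative response bias.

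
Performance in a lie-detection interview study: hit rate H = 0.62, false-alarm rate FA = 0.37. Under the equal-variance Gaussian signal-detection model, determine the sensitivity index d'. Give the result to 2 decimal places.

d' = 0.64

Φ⁻¹(0.62) = 0.3055, Φ⁻¹(0.37) = -0.3319
d' = z(H) − z(FA) = 0.3055 − (-0.3319) = 0.6374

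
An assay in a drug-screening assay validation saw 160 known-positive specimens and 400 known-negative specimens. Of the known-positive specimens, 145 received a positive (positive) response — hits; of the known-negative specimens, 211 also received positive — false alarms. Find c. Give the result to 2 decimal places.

c = -0.69

H = 145/160 = 0.9062
FA = 211/400 = 0.5275
z(0.9062) = 1.3177, z(0.5275) = 0.0690
c = −½·[z(H) + z(FA)] = −0.5 × (1.3177 + 0.0690) = -0.69335
c < 0: the assay has a liberal response bias.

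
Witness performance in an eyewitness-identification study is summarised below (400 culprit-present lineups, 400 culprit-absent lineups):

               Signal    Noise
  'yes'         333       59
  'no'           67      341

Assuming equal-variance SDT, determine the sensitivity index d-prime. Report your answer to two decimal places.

d-prime = 2.01

H = 333/400 = 0.8325
FA = 59/400 = 0.1475
Φ⁻¹(H) = 0.9641
Φ⁻¹(FA) = -1.0472
d' = z(H) − z(FA) = 0.9641 − (-1.0472) = 2.0113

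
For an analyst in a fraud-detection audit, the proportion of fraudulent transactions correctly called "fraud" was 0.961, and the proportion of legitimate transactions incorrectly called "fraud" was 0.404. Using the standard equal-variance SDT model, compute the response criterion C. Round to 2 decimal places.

Φ⁻¹(H) = Φ⁻¹(0.961) = 1.7624
Φ⁻¹(FA) = Φ⁻¹(0.404) = -0.2430
c = −½·[z(H) + z(FA)] = −0.5 × (1.7624 + (-0.2430)) = -0.7597
c < 0: the analyst has a liberal response bias.

C = -0.76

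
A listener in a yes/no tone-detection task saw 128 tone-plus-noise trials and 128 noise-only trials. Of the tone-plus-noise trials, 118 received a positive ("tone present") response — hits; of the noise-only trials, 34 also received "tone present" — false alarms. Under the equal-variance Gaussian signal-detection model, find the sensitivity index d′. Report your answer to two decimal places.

H = 118/128 = 0.9219
FA = 34/128 = 0.2656
z(H) = z(0.9219) = 1.4180
z(FA) = z(0.2656) = -0.6262
d' = z(H) − z(FA) = 1.4180 − (-0.6262) = 2.0442

d′ = 2.04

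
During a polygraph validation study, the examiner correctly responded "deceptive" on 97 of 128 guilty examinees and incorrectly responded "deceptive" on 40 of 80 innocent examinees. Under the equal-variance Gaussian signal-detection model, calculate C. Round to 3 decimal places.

H = 97/128 = 0.7578
FA = 40/80 = 0.5000
Φ⁻¹(0.7578) = 0.6992, Φ⁻¹(0.5000) = 0.0000
c = −½·[z(H) + z(FA)] = −0.5 × (0.6992 + 0.0000) = -0.3496

C = -0.350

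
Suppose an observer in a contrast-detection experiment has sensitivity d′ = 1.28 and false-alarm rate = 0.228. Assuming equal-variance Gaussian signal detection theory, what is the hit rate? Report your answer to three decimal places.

hit rate = 0.704

z(false-alarm rate) = z(0.228) = -0.7454
z(H) = z(FA) + d' = -0.7454 + 1.28 = 0.5346
hit rate = Φ(0.5346) = 0.7035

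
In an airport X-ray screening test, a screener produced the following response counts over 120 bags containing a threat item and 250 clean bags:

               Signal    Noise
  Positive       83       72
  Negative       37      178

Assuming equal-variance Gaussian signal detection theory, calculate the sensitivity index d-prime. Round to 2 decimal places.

H = 83/120 = 0.6917
FA = 72/250 = 0.2880
z(H) = 0.5007
z(FA) = -0.5592
d' = z(H) − z(FA) = 0.5007 − (-0.5592) = 1.0599

d-prime = 1.06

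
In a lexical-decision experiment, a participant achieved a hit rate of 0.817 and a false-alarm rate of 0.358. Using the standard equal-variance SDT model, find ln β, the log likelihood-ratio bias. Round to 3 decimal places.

z(0.817) = 0.9040, z(0.358) = -0.3638
ln β = −½·[z(H)² − z(FA)²] = −0.5 × (0.8172 − 0.1324) = -0.3424

ln β = -0.342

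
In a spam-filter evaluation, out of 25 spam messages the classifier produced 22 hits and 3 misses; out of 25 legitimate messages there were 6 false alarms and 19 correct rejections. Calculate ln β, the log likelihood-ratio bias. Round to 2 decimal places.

ln β = -0.44

H = 22/25 = 0.8800
FA = 6/25 = 0.2400
z(H) = 1.175
z(FA) = -0.706
ln β = −½·[z(H)² − z(FA)²] = −0.5 × (1.381 − 0.498) = -0.4415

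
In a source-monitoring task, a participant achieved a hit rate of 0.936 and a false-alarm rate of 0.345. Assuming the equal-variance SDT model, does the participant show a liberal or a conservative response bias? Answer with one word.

liberal

z(H) = 1.522, z(FA) = -0.399
c = −½·(z(H) + z(FA)) = -0.5615
c < 0 → liberal criterion (biased toward responding “yes”).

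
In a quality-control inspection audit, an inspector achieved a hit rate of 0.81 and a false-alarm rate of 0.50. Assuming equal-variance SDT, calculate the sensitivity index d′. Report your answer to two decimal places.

d′ = 0.88

z(0.81) = 0.878, z(0.50) = 0.000
d' = z(H) − z(FA) = 0.878 − 0.000 = 0.878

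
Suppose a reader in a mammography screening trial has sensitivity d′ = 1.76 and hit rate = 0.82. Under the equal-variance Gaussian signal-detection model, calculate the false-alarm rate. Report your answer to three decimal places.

false-alarm rate = 0.199

z(hit rate) = z(0.82) = 0.9154
z(FA) = z(H) − d' = 0.9154 − 1.76 = -0.8446
false-alarm rate = Φ(-0.8446) = 0.1992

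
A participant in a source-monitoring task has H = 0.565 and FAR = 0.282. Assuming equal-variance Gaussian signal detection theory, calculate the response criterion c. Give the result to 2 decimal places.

c = 0.21

Φ⁻¹(H) = Φ⁻¹(0.565) = 0.1637
Φ⁻¹(FA) = Φ⁻¹(0.282) = -0.5769
c = −½·[z(H) + z(FA)] = −0.5 × (0.1637 + (-0.5769)) = 0.2066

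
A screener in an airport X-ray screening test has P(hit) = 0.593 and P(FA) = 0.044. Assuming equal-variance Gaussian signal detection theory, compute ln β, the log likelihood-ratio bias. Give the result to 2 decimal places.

Φ⁻¹(H) = Φ⁻¹(0.593) = 0.235
Φ⁻¹(FA) = Φ⁻¹(0.044) = -1.706
ln β = −½·[z(H)² − z(FA)²] = −0.5 × (0.055 − 2.910) = 1.4275

ln β = 1.43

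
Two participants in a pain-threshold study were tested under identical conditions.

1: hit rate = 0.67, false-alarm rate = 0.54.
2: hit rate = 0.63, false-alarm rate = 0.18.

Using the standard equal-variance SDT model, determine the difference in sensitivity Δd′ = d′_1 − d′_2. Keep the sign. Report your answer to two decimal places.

1: z(0.67) = 0.440, z(0.54) = 0.100, d' = 0.340
2: z(0.63) = 0.332, z(0.18) = -0.915, d' = 1.247
Δd' = d'_1 − d'_2 = 0.340 − 1.247 = -0.907
2 has the higher sensitivity.

Δd′ = -0.91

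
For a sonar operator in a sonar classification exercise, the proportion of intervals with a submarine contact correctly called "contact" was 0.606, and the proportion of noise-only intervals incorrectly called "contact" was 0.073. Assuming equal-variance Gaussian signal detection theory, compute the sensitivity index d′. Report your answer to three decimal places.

z(H) = 0.2689
z(FA) = -1.4538
d' = z(H) − z(FA) = 0.2689 − (-1.4538) = 1.7227

d′ = 1.723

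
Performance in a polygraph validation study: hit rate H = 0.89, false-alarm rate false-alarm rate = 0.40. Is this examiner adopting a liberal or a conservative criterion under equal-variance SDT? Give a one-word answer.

z(H) = 1.227, z(FA) = -0.253
c = −½·(z(H) + z(FA)) = -0.487
c < 0 → liberal criterion (biased toward responding “yes”).

liberal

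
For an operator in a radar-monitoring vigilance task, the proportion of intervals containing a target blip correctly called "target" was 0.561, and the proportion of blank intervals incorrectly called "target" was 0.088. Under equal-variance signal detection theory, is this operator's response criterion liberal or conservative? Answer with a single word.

z(H) = 0.154, z(FA) = -1.353
c = −½·(z(H) + z(FA)) = 0.5995
c > 0 → conservative criterion (biased toward responding “no”).

conservative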